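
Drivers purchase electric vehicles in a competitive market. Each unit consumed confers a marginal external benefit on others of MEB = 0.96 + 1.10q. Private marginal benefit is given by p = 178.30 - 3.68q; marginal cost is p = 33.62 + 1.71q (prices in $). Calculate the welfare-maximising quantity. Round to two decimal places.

q* = 33.95

Social marginal benefit = demand + MEB = 179.26 - 2.58q.
Set SMB = MC: 179.26 - 2.58q = 33.62 + 1.71q → q* = 33.9487.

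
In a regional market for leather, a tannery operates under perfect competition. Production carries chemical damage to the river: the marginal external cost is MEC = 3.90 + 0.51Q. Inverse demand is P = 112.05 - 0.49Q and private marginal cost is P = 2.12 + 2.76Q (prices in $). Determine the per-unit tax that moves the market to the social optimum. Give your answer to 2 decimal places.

tax = $18.28 per unit

Social marginal cost = private MC + MEC = 6.02 + 3.27Q.
Set SMC = demand: 6.02 + 3.27Q = 112.05 - 0.49Q → Q* = 28.1995.
The Pigouvian tax equals MEC at Q*: 3.90 + 0.51×28.1995 = 18.2817.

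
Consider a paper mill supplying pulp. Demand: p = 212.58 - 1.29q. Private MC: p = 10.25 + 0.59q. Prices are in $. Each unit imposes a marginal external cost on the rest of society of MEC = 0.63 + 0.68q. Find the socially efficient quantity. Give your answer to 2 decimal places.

q* = 78.79

Social marginal cost = private MC + MEC = 10.88 + 1.27q.
Set SMC = demand: 10.88 + 1.27q = 212.58 - 1.29q → q* = 78.7891.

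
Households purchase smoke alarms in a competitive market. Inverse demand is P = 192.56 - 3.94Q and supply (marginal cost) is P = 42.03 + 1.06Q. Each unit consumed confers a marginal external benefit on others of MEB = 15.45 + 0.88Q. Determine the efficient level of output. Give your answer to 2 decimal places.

Social marginal benefit = demand + MEB = 208.01 - 3.06Q.
Set SMB = MC: 208.01 - 3.06Q = 42.03 + 1.06Q → Q* = 40.2864.

Q* = 40.29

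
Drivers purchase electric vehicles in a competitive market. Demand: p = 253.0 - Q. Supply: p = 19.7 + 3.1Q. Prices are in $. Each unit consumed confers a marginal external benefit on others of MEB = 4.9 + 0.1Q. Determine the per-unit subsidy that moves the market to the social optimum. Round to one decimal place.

subsidy = $10.9 per unit

Social marginal benefit = demand + MEB = 257.9 - 0.9Q.
Set SMB = MC: 257.9 - 0.9Q = 19.7 + 3.1Q → Q* = 59.5500.
The Pigouvian subsidy equals MEB at Q*: 4.9 + 0.1×59.5500 = 10.8550.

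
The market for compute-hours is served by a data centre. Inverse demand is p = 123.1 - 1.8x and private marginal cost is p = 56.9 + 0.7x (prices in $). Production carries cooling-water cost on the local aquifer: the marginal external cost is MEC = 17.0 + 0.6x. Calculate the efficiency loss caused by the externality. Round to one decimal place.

DWL = $174.5

Market equilibrium (private): 56.9 + 0.7x = 123.1 - 1.8x → x_m = 26.4800.
Social marginal cost = private MC + MEC = 73.9 + 1.3x.
Set SMC = demand: 73.9 + 1.3x = 123.1 - 1.8x → x* = 15.8710.
Height of the DWL triangle at x_m is SMC(x_m) − demand(x_m) = MEC(x_m) = 32.8880.
DWL = ½ × 10.6090 × 32.8880 = 174.4544.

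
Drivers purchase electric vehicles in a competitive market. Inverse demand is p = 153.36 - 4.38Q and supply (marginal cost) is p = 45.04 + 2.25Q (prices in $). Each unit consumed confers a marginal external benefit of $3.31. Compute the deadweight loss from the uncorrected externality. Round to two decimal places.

DWL = $0.83

Market equilibrium (private): 45.04 + 2.25Q = 153.36 - 4.38Q → Q_m = 16.3379.
Social marginal benefit = demand + MEB = 156.67 - 4.38Q.
Set SMB = MC: 156.67 - 4.38Q = 45.04 + 2.25Q → Q* = 16.8371.
The loss is the area between SMB and MC from Q* to Q_m; with linear curves that's a triangle of height MEB(Q_m).
DWL = ½ × 0.4992 × 3.3100 = 0.8262.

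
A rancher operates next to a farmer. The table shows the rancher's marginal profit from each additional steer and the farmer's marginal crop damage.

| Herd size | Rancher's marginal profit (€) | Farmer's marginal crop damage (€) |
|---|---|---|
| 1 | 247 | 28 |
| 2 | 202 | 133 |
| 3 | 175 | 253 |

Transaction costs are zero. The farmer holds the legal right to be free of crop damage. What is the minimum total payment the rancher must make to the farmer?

Efficient level: marginal profit ≥ marginal crop damage through level 2, so k* = 2.
With the farmer holding the right, the rancher must at least compensate total damage at k*: 28 + 133 = 161.

€161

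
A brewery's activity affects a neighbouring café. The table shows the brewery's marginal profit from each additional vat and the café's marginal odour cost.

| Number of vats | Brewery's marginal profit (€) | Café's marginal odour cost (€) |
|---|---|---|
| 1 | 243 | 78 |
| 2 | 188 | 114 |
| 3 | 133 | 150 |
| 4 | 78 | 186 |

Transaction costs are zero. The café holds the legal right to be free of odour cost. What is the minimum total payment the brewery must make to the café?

€192

Efficient level: marginal profit ≥ marginal odour cost through level 2, so k* = 2.
With the café holding the right, the brewery must at least compensate total damage at k*: 78 + 114 = 192.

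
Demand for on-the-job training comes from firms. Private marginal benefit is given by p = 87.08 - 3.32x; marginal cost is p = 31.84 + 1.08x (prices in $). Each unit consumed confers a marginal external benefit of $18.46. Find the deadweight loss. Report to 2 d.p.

Market equilibrium (private): 31.84 + 1.08x = 87.08 - 3.32x → x_m = 12.5545.
Social marginal benefit = demand + MEB = 105.54 - 3.32x.
Set SMB = MC: 105.54 - 3.32x = 31.84 + 1.08x → x* = 16.7500.
Between x* and x_m the wedge SMB − MC runs linearly from 0 to MEB(x_m), so the loss is a triangle.
DWL = ½ × 4.1955 × 18.4600 = 38.7245.

DWL = $38.72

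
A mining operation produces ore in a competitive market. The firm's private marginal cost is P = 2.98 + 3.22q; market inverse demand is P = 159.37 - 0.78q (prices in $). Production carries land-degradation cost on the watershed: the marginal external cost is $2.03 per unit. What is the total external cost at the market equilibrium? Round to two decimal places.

Market equilibrium (private): 2.98 + 3.22q = 159.37 - 0.78q → q_m = 39.0975.
Total external cost = MEC × q_m = 2.03 × 39.0975 = 79.3679.

$79.37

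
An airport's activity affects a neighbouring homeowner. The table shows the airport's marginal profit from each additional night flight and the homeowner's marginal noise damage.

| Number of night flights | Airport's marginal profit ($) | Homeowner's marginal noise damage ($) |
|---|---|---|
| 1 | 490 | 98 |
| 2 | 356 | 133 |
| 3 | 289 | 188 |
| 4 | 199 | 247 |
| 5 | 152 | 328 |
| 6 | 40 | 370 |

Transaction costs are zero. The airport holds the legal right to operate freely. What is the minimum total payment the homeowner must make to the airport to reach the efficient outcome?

$391

Left alone the airport would choose level 6 (marginal profit stays positive).
Efficient level: k* = 3 (marginal profit ≥ marginal noise damage through 3).
The homeowner must at least cover the airport's forgone profit from cutting 6→3: 199 + 152 + 40 = 391.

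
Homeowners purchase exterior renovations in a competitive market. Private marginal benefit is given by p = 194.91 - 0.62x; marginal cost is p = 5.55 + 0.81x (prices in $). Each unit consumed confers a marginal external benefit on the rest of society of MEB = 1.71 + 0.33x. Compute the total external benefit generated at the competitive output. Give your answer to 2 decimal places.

$3119.70

Market equilibrium (private): 5.55 + 0.81x = 194.91 - 0.62x → x_m = 132.4196.
Total external benefit = ∫₀^{x_m} (1.71 + 0.33x) dx = 1.71×132.4196 + ½×0.33×132.4196² = 3119.7043.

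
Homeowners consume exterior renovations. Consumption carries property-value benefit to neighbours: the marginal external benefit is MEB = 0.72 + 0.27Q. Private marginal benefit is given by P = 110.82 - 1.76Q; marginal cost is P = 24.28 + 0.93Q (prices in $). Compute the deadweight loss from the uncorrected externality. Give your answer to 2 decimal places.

DWL = $18.28

Market equilibrium (private): 24.28 + 0.93Q = 110.82 - 1.76Q → Q_m = 32.1710.
Social marginal benefit = demand + MEB = 111.54 - 1.49Q.
Set SMB = MC: 111.54 - 1.49Q = 24.28 + 0.93Q → Q* = 36.0579.
The welfare-loss triangle has base |Q_m − Q*| and height MEB(Q_m) (the vertical gap between SMB and MC is zero at Q* and MEB at Q_m).
DWL = ½ × 3.8869 × 9.4062 = 18.2805.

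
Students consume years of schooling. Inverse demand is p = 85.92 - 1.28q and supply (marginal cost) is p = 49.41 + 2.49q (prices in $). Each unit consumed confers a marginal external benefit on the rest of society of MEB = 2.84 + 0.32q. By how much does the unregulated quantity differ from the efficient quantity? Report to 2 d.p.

Market equilibrium (private): 49.41 + 2.49q = 85.92 - 1.28q → q_m = 9.6844.
Social marginal benefit = demand + MEB = 88.76 - 0.96q.
Set SMB = MC: 88.76 - 0.96q = 49.41 + 2.49q → q* = 11.4058.
Gap = |9.6844 − 11.4058| = 1.7214.

1.72 units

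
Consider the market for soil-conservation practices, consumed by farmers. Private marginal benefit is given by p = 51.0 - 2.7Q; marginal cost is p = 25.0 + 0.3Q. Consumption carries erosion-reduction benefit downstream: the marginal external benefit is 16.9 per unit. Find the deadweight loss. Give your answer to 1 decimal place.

DWL = 47.6

Market equilibrium (private): 25.0 + 0.3Q = 51.0 - 2.7Q → Q_m = 8.6667.
Social marginal benefit = demand + MEB = 67.9 - 2.7Q.
Set SMB = MC: 67.9 - 2.7Q = 25.0 + 0.3Q → Q* = 14.3000.
Between Q* and Q_m the wedge SMB − MC runs linearly from 0 to MEB(Q_m), so the loss is a triangle.
DWL = ½ × 5.6333 × 16.9000 = 47.6014.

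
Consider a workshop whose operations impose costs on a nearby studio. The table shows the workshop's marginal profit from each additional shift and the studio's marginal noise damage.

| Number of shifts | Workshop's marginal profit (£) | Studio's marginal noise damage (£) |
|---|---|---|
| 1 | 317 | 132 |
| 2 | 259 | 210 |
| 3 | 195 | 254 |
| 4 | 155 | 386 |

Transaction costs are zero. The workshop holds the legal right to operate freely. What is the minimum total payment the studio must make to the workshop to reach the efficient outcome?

Left alone the workshop would choose level 4 (marginal profit stays positive).
Efficient level: k* = 2 (marginal profit ≥ marginal noise damage through 2).
The studio must at least cover the workshop's forgone profit from cutting 4→2: 195 + 155 = 350.

£350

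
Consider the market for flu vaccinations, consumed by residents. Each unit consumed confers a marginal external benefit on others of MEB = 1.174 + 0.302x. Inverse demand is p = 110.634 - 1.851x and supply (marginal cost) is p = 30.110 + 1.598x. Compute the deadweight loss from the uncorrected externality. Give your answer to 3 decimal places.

DWL = 10.748

Market equilibrium (private): 30.110 + 1.598x = 110.634 - 1.851x → x_m = 23.3471.
Social marginal benefit = demand + MEB = 111.808 - 1.549x.
Set SMB = MC: 111.808 - 1.549x = 30.110 + 1.598x → x* = 25.9606.
The welfare-loss triangle has base |x_m − x*| and height MEB(x_m) (the vertical gap between SMB and MC is zero at x* and MEB at x_m).
DWL = ½ × 2.6135 × 8.2248 = 10.7478.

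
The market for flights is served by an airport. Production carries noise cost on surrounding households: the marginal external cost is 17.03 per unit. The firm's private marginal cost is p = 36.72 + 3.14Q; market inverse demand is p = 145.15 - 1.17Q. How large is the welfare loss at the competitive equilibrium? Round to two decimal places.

DWL = 33.65

Market equilibrium (private): 36.72 + 3.14Q = 145.15 - 1.17Q → Q_m = 25.1578.
Social marginal cost = private MC + MEC = 53.75 + 3.14Q.
Set SMC = demand: 53.75 + 3.14Q = 145.15 - 1.17Q → Q* = 21.2065.
Between Q* and Q_m the wedge SMC − demand runs linearly from 0 to MEC(Q_m), so the loss is a triangle.
DWL = ½ × 3.9513 × 17.0300 = 33.6453.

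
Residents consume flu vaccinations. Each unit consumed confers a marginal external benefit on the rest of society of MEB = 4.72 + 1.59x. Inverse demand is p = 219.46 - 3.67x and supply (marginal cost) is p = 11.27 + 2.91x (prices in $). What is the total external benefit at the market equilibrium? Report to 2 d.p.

Market equilibrium (private): 11.27 + 2.91x = 219.46 - 3.67x → x_m = 31.6398.
Total external benefit = ∫₀^{x_m} (4.72 + 1.59x) dx = 4.72×31.6398 + ½×1.59×31.6398² = 945.1960.

$945.20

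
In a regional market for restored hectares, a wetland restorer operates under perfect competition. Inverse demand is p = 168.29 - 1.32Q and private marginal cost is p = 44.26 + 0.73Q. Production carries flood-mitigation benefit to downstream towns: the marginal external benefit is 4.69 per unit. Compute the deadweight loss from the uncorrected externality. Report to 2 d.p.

DWL = 5.36

Market equilibrium (private): 44.26 + 0.73Q = 168.29 - 1.32Q → Q_m = 60.5024.
Social marginal cost = private MC − MEB = 39.57 + 0.73Q.
Set SMC = demand: 39.57 + 0.73Q = 168.29 - 1.32Q → Q* = 62.7902.
The welfare-loss triangle has base |Q_m − Q*| and height MEB(Q_m) (the vertical gap between SMC and demand is zero at Q* and MEB at Q_m).
DWL = ½ × 2.2878 × 4.6900 = 5.3649.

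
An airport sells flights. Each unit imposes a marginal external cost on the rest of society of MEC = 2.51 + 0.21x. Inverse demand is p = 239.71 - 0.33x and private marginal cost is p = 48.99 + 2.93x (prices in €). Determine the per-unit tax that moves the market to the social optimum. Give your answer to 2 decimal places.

tax = €13.90 per unit

Social marginal cost = private MC + MEC = 51.50 + 3.14x.
Set SMC = demand: 51.50 + 3.14x = 239.71 - 0.33x → x* = 54.2392.
The Pigouvian tax equals MEC at x*: 2.51 + 0.21×54.2392 = 13.9002.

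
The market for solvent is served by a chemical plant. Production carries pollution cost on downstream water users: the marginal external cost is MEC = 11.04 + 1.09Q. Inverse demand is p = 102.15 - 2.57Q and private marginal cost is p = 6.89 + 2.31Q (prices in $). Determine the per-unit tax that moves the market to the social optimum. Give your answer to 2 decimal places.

Social marginal cost = private MC + MEC = 17.93 + 3.40Q.
Set SMC = demand: 17.93 + 3.40Q = 102.15 - 2.57Q → Q* = 14.1072.
The Pigouvian tax equals MEC at Q*: 11.04 + 1.09×14.1072 = 26.4168.

tax = $26.42 per unit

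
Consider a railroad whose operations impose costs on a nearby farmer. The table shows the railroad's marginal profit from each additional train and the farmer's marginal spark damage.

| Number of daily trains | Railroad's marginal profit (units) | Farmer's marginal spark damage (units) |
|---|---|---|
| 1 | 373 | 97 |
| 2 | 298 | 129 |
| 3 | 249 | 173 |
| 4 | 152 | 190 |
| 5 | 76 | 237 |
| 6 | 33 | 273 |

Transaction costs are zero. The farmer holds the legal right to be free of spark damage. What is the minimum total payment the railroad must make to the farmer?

399

Efficient level: marginal profit ≥ marginal spark damage through level 3, so k* = 3.
With the farmer holding the right, the railroad must at least compensate total damage at k*: 97 + 129 + 173 = 399.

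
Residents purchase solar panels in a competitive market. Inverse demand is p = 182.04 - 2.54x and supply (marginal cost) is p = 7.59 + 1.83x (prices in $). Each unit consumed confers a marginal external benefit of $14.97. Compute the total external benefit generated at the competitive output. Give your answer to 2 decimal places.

Market equilibrium (private): 7.59 + 1.83x = 182.04 - 2.54x → x_m = 39.9199.
Total external benefit = MEB × x_m = 14.97 × 39.9199 = 597.6009.

$597.60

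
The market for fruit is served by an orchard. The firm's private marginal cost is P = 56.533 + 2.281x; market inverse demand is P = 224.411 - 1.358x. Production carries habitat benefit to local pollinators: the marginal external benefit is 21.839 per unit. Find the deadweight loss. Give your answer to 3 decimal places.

Market equilibrium (private): 56.533 + 2.281x = 224.411 - 1.358x → x_m = 46.1330.
Social marginal cost = private MC − MEB = 34.694 + 2.281x.
Set SMC = demand: 34.694 + 2.281x = 224.411 - 1.358x → x* = 52.1344.
Height of the DWL triangle at x_m is demand(x_m) − SMC(x_m) = MEB(x_m) = 21.8390.
DWL = ½ × 6.0014 × 21.8390 = 65.5323.

DWL = 65.532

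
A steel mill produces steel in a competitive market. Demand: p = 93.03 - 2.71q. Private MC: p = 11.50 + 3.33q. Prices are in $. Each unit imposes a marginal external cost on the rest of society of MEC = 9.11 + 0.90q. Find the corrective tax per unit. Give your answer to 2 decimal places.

tax = $18.50 per unit

Social marginal cost = private MC + MEC = 20.61 + 4.23q.
Set SMC = demand: 20.61 + 4.23q = 93.03 - 2.71q → q* = 10.4352.
The Pigouvian tax equals MEC at q*: 9.11 + 0.90×10.4352 = 18.5017.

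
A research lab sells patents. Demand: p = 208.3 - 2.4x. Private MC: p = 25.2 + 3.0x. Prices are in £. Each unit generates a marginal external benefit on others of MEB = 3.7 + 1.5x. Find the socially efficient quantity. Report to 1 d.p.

x* = 47.9

Social marginal cost = private MC − MEB = 21.5 + 1.5x.
Set SMC = demand: 21.5 + 1.5x = 208.3 - 2.4x → x* = 47.8974.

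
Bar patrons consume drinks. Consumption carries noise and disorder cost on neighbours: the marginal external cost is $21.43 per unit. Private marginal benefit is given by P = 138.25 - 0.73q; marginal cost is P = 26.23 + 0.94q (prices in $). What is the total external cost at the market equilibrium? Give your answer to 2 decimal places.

Market equilibrium (private): 26.23 + 0.94q = 138.25 - 0.73q → q_m = 67.0778.
Total external cost = MEC × q_m = 21.43 × 67.0778 = 1437.4773.

$1437.48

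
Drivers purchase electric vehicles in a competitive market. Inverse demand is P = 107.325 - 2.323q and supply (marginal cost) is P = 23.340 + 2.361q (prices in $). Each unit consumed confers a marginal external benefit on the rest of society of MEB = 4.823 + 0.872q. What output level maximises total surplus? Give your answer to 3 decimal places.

Social marginal benefit = demand + MEB = 112.148 - 1.451q.
Set SMB = MC: 112.148 - 1.451q = 23.340 + 2.361q → q* = 23.2970.

q* = 23.297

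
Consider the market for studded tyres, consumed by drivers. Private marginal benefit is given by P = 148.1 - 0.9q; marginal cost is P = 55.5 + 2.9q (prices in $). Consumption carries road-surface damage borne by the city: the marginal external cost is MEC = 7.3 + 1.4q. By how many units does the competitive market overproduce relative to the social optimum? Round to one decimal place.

8.0 units

Market equilibrium (private): 55.5 + 2.9q = 148.1 - 0.9q → q_m = 24.3684.
Social marginal benefit = demand − MEC = 140.8 - 2.3q.
Set SMB = MC: 140.8 - 2.3q = 55.5 + 2.9q → q* = 16.4038.
Gap = |24.3684 − 16.4038| = 7.9646.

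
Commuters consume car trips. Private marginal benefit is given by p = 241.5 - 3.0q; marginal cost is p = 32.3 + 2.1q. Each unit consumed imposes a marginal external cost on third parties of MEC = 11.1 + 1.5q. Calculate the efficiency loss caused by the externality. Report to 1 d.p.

Market equilibrium (private): 32.3 + 2.1q = 241.5 - 3.0q → q_m = 41.0196.
Social marginal benefit = demand − MEC = 230.4 - 4.5q.
Set SMB = MC: 230.4 - 4.5q = 32.3 + 2.1q → q* = 30.0152.
The loss is the area between SMB and MC from q* to q_m; with linear curves that's a triangle of height MEC(q_m).
DWL = ½ × 11.0044 × 72.6294 = 399.6215.

DWL = 399.6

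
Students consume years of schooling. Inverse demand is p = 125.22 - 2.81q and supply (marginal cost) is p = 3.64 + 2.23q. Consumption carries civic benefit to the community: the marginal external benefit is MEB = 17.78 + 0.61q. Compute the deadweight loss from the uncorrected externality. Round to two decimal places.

Market equilibrium (private): 3.64 + 2.23q = 125.22 - 2.81q → q_m = 24.1230.
Social marginal benefit = demand + MEB = 143.00 - 2.20q.
Set SMB = MC: 143.00 - 2.20q = 3.64 + 2.23q → q* = 31.4582.
The welfare-loss triangle has base |q_m − q*| and height MEB(q_m) (the vertical gap between SMB and MC is zero at q* and MEB at q_m).
DWL = ½ × 7.3352 × 32.4950 = 119.1787.

DWL = 119.18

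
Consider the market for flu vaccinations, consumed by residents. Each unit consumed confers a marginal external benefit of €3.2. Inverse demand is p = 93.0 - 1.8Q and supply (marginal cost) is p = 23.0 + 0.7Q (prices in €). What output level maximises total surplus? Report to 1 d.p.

Q* = 29.3

Social marginal benefit = demand + MEB = 96.2 - 1.8Q.
Set SMB = MC: 96.2 - 1.8Q = 23.0 + 0.7Q → Q* = 29.2800.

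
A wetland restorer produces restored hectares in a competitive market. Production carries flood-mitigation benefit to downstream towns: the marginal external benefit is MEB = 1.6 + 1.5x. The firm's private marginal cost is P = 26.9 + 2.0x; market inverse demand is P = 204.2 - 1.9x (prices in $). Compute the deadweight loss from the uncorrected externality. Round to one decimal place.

Market equilibrium (private): 26.9 + 2.0x = 204.2 - 1.9x → x_m = 45.4615.
Social marginal cost = private MC − MEB = 25.3 + 0.5x.
Set SMC = demand: 25.3 + 0.5x = 204.2 - 1.9x → x* = 74.5417.
Height of the DWL triangle at x_m is demand(x_m) − SMC(x_m) = MEB(x_m) = 69.7923.
DWL = ½ × 29.0802 × 69.7923 = 1014.7870.

DWL = $1014.8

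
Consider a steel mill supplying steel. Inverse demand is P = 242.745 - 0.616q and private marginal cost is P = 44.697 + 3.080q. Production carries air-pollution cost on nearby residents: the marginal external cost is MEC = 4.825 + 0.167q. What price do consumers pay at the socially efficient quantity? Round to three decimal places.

P = 211.933

Social marginal cost = private MC + MEC = 49.522 + 3.247q.
Set SMC = demand: 49.522 + 3.247q = 242.745 - 0.616q → q* = 50.0189.
Consumer price on the demand curve at q*: 242.745 − 0.616×50.0189 = 211.9334.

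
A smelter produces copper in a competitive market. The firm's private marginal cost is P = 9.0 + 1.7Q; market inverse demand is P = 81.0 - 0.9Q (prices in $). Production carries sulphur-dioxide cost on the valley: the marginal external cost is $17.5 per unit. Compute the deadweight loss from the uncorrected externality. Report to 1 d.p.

Market equilibrium (private): 9.0 + 1.7Q = 81.0 - 0.9Q → Q_m = 27.6923.
Social marginal cost = private MC + MEC = 26.5 + 1.7Q.
Set SMC = demand: 26.5 + 1.7Q = 81.0 - 0.9Q → Q* = 20.9615.
Height of the DWL triangle at Q_m is SMC(Q_m) − demand(Q_m) = MEC(Q_m) = 17.5000.
DWL = ½ × 6.7308 × 17.5000 = 58.8945.

DWL = $58.9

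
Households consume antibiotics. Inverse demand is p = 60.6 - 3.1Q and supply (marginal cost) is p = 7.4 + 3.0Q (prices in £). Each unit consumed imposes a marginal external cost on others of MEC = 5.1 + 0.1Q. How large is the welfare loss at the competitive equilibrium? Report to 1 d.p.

Market equilibrium (private): 7.4 + 3.0Q = 60.6 - 3.1Q → Q_m = 8.7213.
Social marginal benefit = demand − MEC = 55.5 - 3.2Q.
Set SMB = MC: 55.5 - 3.2Q = 7.4 + 3.0Q → Q* = 7.7581.
Height of the DWL triangle at Q_m is MC(Q_m) − SMB(Q_m) = MEC(Q_m) = 5.9721.
DWL = ½ × 0.9632 × 5.9721 = 2.8762.

DWL = £2.9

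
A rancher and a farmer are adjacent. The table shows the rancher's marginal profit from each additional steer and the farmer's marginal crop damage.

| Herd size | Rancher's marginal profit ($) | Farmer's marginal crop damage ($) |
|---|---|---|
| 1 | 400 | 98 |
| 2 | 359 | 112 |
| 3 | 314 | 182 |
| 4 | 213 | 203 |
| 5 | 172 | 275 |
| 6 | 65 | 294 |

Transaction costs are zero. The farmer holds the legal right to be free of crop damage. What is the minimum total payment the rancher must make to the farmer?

$595

Efficient level: marginal profit ≥ marginal crop damage through level 4, so k* = 4.
With the farmer holding the right, the rancher must at least compensate total damage at k*: 98 + 112 + 182 + 203 = 595.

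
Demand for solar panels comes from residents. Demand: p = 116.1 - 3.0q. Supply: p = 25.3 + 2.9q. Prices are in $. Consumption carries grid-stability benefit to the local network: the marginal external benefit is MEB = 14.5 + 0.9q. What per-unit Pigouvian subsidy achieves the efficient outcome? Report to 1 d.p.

subsidy = $33.5 per unit

Social marginal benefit = demand + MEB = 130.6 - 2.1q.
Set SMB = MC: 130.6 - 2.1q = 25.3 + 2.9q → q* = 21.0600.
The Pigouvian subsidy equals MEB at q*: 14.5 + 0.9×21.0600 = 33.4540.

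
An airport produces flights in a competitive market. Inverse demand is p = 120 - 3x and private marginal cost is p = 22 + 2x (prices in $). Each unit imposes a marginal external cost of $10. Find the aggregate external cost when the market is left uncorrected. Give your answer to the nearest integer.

$196

Market equilibrium (private): 22 + 2x = 120 - 3x → x_m = 19.6000.
Total external cost = MEC × x_m = 10 × 19.6000 = 196.0000.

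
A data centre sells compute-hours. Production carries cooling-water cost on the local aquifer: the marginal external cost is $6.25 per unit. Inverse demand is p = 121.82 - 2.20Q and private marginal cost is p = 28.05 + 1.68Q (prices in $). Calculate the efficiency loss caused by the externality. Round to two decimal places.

DWL = $5.03

Market equilibrium (private): 28.05 + 1.68Q = 121.82 - 2.20Q → Q_m = 24.1675.
Social marginal cost = private MC + MEC = 34.30 + 1.68Q.
Set SMC = demand: 34.30 + 1.68Q = 121.82 - 2.20Q → Q* = 22.5567.
Height of the DWL triangle at Q_m is SMC(Q_m) − demand(Q_m) = MEC(Q_m) = 6.2500.
DWL = ½ × 1.6108 × 6.2500 = 5.0338.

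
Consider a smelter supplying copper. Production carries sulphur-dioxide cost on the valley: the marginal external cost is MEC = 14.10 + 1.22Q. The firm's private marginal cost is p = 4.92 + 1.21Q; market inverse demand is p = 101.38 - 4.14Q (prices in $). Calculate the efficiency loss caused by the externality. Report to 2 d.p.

Market equilibrium (private): 4.92 + 1.21Q = 101.38 - 4.14Q → Q_m = 18.0299.
Social marginal cost = private MC + MEC = 19.02 + 2.43Q.
Set SMC = demand: 19.02 + 2.43Q = 101.38 - 4.14Q → Q* = 12.5358.
Between Q* and Q_m the wedge SMC − demand runs linearly from 0 to MEC(Q_m), so the loss is a triangle.
DWL = ½ × 5.4941 × 36.0965 = 99.1589.

DWL = $99.16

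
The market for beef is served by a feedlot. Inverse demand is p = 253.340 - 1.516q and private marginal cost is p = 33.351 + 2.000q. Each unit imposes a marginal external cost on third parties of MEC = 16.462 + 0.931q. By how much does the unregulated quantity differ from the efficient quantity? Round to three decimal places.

16.801 units

Market equilibrium (private): 33.351 + 2.000q = 253.340 - 1.516q → q_m = 62.5680.
Social marginal cost = private MC + MEC = 49.813 + 2.931q.
Set SMC = demand: 49.813 + 2.931q = 253.340 - 1.516q → q* = 45.7673.
Gap = |62.5680 − 45.7673| = 16.8007.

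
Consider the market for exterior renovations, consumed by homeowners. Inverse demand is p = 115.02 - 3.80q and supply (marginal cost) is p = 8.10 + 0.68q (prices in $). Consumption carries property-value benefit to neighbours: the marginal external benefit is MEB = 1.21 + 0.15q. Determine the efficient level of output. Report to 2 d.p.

Social marginal benefit = demand + MEB = 116.23 - 3.65q.
Set SMB = MC: 116.23 - 3.65q = 8.10 + 0.68q → q* = 24.9723.

q* = 24.97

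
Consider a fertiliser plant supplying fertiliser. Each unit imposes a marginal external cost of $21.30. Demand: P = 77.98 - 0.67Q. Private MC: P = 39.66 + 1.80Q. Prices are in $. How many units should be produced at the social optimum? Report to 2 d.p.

Social marginal cost = private MC + MEC = 60.96 + 1.80Q.
Set SMC = demand: 60.96 + 1.80Q = 77.98 - 0.67Q → Q* = 6.8907.

Q* = 6.89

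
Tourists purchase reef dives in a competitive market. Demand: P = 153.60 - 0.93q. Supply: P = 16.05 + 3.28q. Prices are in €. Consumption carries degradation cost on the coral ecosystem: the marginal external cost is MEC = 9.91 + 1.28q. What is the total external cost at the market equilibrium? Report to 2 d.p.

€1006.96

Market equilibrium (private): 16.05 + 3.28q = 153.60 - 0.93q → q_m = 32.6722.
Total external cost = ∫₀^{q_m} (9.91 + 1.28q) dq = 9.91×32.6722 + ½×1.28×32.6722² = 1006.9640.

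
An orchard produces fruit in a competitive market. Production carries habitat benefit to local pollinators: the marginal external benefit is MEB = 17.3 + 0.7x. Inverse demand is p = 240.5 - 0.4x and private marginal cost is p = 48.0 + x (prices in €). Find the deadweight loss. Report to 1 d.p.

Market equilibrium (private): 48.0 + x = 240.5 - 0.4x → x_m = 137.5000.
Social marginal cost = private MC − MEB = 30.7 + 0.3x.
Set SMC = demand: 30.7 + 0.3x = 240.5 - 0.4x → x* = 299.7143.
The loss is the area between SMC and demand from x* to x_m; with linear curves that's a triangle of height MEB(x_m).
DWL = ½ × 162.2143 × 113.5500 = 9209.7169.

DWL = €9209.7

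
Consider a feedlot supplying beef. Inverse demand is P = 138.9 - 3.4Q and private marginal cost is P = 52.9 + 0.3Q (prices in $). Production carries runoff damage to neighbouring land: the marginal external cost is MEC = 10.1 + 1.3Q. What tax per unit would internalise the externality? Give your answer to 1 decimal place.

tax = $29.8 per unit

Social marginal cost = private MC + MEC = 63.0 + 1.6Q.
Set SMC = demand: 63.0 + 1.6Q = 138.9 - 3.4Q → Q* = 15.1800.
The Pigouvian tax equals MEC at Q*: 10.1 + 1.3×15.1800 = 29.8340.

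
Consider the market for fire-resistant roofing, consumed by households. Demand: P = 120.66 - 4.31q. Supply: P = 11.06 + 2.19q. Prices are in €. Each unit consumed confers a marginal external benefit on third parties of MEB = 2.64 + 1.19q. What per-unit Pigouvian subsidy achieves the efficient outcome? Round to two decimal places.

subsidy = €27.79 per unit

Social marginal benefit = demand + MEB = 123.30 - 3.12q.
Set SMB = MC: 123.30 - 3.12q = 11.06 + 2.19q → q* = 21.1375.
The Pigouvian subsidy equals MEB at q*: 2.64 + 1.19×21.1375 = 27.7936.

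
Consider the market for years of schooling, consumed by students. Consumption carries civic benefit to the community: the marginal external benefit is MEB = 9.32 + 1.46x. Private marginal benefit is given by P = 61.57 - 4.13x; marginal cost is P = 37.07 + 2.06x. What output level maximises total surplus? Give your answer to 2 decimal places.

x* = 7.15

Social marginal benefit = demand + MEB = 70.89 - 2.67x.
Set SMB = MC: 70.89 - 2.67x = 37.07 + 2.06x → x* = 7.1501.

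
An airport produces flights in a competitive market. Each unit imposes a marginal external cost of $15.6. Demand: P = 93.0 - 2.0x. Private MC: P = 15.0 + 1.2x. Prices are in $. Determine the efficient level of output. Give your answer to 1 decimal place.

Social marginal cost = private MC + MEC = 30.6 + 1.2x.
Set SMC = demand: 30.6 + 1.2x = 93.0 - 2.0x → x* = 19.5000.

x* = 19.5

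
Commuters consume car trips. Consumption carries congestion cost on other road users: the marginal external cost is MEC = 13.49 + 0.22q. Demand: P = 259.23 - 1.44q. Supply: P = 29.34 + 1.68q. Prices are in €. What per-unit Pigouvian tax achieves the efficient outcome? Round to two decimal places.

tax = €27.74 per unit

Social marginal benefit = demand − MEC = 245.74 - 1.66q.
Set SMB = MC: 245.74 - 1.66q = 29.34 + 1.68q → q* = 64.7904.
The Pigouvian tax equals MEC at q*: 13.49 + 0.22×64.7904 = 27.7439.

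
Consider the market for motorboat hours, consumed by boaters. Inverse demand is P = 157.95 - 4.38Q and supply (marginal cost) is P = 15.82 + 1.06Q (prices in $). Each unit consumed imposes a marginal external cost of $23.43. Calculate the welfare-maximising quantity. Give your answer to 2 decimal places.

Q* = 21.82

Social marginal benefit = demand − MEC = 134.52 - 4.38Q.
Set SMB = MC: 134.52 - 4.38Q = 15.82 + 1.06Q → Q* = 21.8199.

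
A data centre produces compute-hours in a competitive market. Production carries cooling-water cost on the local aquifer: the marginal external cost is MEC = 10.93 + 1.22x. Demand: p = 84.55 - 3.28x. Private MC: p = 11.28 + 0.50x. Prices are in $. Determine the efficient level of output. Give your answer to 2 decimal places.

Social marginal cost = private MC + MEC = 22.21 + 1.72x.
Set SMC = demand: 22.21 + 1.72x = 84.55 - 3.28x → x* = 12.4680.

x* = 12.47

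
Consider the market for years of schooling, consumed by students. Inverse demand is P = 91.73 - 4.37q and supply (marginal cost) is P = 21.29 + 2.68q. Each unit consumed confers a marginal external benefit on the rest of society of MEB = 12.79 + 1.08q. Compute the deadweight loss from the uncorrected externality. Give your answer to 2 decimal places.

Market equilibrium (private): 21.29 + 2.68q = 91.73 - 4.37q → q_m = 9.9915.
Social marginal benefit = demand + MEB = 104.52 - 3.29q.
Set SMB = MC: 104.52 - 3.29q = 21.29 + 2.68q → q* = 13.9414.
Height of the DWL triangle at q_m is SMB(q_m) − MC(q_m) = MEB(q_m) = 23.5808.
DWL = ½ × 3.9499 × 23.5808 = 46.5709.

DWL = 46.57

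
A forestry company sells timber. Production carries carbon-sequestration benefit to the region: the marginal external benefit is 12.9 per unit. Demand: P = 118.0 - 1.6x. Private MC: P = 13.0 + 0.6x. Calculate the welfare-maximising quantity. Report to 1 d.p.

Social marginal cost = private MC − MEB = 0.1 + 0.6x.
Set SMC = demand: 0.1 + 0.6x = 118.0 - 1.6x → x* = 53.5909.

x* = 53.6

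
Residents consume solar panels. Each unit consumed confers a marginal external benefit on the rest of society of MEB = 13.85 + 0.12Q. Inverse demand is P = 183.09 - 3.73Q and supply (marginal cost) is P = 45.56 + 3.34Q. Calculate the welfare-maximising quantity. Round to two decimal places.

Q* = 21.78

Social marginal benefit = demand + MEB = 196.94 - 3.61Q.
Set SMB = MC: 196.94 - 3.61Q = 45.56 + 3.34Q → Q* = 21.7813.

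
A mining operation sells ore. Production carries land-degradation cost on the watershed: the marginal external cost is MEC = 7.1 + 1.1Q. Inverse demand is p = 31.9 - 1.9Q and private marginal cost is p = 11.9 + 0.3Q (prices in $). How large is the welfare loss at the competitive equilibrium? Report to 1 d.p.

Market equilibrium (private): 11.9 + 0.3Q = 31.9 - 1.9Q → Q_m = 9.0909.
Social marginal cost = private MC + MEC = 19.0 + 1.4Q.
Set SMC = demand: 19.0 + 1.4Q = 31.9 - 1.9Q → Q* = 3.9091.
Height of the DWL triangle at Q_m is SMC(Q_m) − demand(Q_m) = MEC(Q_m) = 17.1000.
DWL = ½ × 5.1818 × 17.1000 = 44.3044.

DWL = $44.3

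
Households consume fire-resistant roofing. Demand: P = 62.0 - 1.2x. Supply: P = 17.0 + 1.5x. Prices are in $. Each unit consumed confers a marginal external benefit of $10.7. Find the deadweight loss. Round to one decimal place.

DWL = $21.2

Market equilibrium (private): 17.0 + 1.5x = 62.0 - 1.2x → x_m = 16.6667.
Social marginal benefit = demand + MEB = 72.7 - 1.2x.
Set SMB = MC: 72.7 - 1.2x = 17.0 + 1.5x → x* = 20.6296.
The loss is the area between SMB and MC from x* to x_m; with linear curves that's a triangle of height MEB(x_m).
DWL = ½ × 3.9629 × 10.7000 = 21.2015.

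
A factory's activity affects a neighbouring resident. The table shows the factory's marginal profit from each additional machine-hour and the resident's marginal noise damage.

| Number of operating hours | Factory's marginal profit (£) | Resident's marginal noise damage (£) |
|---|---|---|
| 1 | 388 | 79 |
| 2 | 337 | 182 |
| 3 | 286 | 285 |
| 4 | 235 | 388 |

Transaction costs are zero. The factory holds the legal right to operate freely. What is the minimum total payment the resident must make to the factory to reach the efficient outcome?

Left alone the factory would choose level 4 (marginal profit stays positive).
Efficient level: k* = 3 (marginal profit ≥ marginal noise damage through 3).
The resident must at least cover the factory's forgone profit from cutting 4→3: 235 = 235.

£235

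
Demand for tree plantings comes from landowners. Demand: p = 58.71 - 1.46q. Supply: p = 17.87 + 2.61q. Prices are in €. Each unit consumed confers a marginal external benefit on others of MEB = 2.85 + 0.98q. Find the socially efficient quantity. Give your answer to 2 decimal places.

Social marginal benefit = demand + MEB = 61.56 - 0.48q.
Set SMB = MC: 61.56 - 0.48q = 17.87 + 2.61q → q* = 14.1392.

q* = 14.14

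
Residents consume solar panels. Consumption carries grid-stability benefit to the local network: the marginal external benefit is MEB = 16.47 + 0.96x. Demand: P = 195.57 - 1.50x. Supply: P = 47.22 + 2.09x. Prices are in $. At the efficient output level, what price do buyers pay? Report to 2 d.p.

P = $101.57

Social marginal benefit = demand + MEB = 212.04 - 0.54x.
Set SMB = MC: 212.04 - 0.54x = 47.22 + 2.09x → x* = 62.6692.
Consumer price on the demand curve at x*: 195.57 − 1.50×62.6692 = 101.5662.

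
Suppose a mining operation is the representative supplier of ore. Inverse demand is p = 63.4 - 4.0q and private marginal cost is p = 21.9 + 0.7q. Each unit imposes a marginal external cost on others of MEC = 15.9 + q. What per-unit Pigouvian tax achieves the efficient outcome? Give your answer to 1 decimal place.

Social marginal cost = private MC + MEC = 37.8 + 1.7q.
Set SMC = demand: 37.8 + 1.7q = 63.4 - 4.0q → q* = 4.4912.
The Pigouvian tax equals MEC at q*: 15.9 + 1.0×4.4912 = 20.3912.

tax = 20.4 per unit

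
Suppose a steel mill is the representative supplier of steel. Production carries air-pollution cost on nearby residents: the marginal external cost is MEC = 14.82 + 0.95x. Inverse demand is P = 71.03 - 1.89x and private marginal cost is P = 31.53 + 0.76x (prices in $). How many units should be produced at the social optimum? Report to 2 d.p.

Social marginal cost = private MC + MEC = 46.35 + 1.71x.
Set SMC = demand: 46.35 + 1.71x = 71.03 - 1.89x → x* = 6.8556.

x* = 6.86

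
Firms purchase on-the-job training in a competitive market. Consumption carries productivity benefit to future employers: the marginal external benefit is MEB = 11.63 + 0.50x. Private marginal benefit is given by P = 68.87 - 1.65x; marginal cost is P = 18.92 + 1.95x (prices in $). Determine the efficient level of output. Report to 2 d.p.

Social marginal benefit = demand + MEB = 80.50 - 1.15x.
Set SMB = MC: 80.50 - 1.15x = 18.92 + 1.95x → x* = 19.8645.

x* = 19.86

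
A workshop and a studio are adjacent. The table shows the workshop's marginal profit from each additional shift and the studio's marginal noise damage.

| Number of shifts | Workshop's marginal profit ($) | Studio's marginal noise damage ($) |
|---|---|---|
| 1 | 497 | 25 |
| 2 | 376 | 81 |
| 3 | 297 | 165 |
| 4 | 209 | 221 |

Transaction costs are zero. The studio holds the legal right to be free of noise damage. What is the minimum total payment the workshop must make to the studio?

Efficient level: marginal profit ≥ marginal noise damage through level 3, so k* = 3.
With the studio holding the right, the workshop must at least compensate total damage at k*: 25 + 81 + 165 = 271.

$271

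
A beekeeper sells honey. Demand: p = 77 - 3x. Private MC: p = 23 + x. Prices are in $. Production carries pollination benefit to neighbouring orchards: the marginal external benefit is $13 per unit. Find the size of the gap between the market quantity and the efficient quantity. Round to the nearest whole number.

3 units

Market equilibrium (private): 23 + x = 77 - 3x → x_m = 13.5000.
Social marginal cost = private MC − MEB = 10 + x.
Set SMC = demand: 10 + x = 77 - 3x → x* = 16.7500.
Gap = |13.5000 − 16.7500| = 3.2500.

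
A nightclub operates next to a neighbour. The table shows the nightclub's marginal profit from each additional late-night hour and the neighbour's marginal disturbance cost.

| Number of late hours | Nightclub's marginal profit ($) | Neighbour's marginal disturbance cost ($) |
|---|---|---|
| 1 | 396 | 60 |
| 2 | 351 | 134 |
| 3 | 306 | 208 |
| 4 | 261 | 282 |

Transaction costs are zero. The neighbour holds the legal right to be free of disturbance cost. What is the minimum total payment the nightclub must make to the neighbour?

$402

Efficient level: marginal profit ≥ marginal disturbance cost through level 3, so k* = 3.
With the neighbour holding the right, the nightclub must at least compensate total damage at k*: 60 + 134 + 208 = 402.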